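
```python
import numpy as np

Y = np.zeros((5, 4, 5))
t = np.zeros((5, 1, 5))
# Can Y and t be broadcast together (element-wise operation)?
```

Yes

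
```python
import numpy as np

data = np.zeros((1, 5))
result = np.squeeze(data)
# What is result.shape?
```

(5,)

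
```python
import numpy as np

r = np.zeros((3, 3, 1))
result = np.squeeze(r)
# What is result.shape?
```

(3, 3)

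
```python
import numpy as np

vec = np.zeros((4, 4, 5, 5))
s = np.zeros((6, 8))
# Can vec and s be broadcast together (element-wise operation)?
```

No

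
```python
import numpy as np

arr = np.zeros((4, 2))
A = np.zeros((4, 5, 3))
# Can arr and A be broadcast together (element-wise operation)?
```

No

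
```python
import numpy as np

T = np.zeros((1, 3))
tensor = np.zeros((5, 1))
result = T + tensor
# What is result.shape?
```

(5, 3)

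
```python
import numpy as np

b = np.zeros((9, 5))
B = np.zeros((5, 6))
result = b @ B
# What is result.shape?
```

(9, 6)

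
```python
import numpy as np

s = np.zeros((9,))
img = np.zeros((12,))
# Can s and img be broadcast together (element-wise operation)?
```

No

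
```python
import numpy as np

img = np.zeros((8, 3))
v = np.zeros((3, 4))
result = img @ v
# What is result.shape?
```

(8, 4)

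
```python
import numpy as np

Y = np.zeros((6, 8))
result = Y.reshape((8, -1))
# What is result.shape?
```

(8, 6)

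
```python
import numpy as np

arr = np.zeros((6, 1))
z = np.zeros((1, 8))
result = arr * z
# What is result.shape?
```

(6, 8)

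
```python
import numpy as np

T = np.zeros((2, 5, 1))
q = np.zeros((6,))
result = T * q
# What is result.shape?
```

(2, 5, 6)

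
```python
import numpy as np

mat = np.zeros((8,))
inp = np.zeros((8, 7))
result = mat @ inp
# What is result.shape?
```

(7,)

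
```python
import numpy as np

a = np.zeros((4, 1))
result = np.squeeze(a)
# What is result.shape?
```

(4,)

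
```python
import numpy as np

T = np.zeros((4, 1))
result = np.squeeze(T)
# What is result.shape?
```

(4,)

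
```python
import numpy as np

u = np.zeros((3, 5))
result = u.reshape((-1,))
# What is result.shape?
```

(15,)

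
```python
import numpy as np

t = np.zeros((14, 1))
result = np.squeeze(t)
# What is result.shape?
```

(14,)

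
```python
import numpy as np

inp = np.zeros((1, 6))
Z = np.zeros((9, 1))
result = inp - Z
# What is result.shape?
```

(9, 6)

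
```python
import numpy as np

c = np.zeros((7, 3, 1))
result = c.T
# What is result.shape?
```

(1, 3, 7)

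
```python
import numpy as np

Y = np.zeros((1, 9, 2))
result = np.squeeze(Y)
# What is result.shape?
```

(9, 2)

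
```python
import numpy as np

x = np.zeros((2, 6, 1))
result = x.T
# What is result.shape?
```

(1, 6, 2)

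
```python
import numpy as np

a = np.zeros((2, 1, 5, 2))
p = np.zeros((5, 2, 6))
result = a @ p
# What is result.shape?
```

(2, 5, 5, 6)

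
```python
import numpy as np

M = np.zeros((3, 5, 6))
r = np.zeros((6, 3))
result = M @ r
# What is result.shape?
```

(3, 5, 3)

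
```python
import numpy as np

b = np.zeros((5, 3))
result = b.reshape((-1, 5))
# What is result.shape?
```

(3, 5)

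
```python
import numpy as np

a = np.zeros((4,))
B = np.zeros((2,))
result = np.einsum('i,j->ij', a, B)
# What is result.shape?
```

(4, 2)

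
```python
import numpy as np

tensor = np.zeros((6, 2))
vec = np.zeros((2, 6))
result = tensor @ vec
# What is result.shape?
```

(6, 6)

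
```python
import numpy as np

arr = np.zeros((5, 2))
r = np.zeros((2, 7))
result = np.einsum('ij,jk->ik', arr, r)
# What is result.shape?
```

(5, 7)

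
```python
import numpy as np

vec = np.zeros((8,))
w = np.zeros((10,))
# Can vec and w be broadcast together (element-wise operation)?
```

No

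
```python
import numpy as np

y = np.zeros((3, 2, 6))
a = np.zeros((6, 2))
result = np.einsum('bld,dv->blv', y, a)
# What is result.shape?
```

(3, 2, 2)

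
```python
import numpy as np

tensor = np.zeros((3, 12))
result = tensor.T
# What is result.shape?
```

(12, 3)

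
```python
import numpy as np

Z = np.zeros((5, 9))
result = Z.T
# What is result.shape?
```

(9, 5)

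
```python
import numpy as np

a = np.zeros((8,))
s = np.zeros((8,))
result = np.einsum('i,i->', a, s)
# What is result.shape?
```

()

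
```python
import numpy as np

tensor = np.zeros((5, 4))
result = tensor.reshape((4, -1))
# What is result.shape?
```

(4, 5)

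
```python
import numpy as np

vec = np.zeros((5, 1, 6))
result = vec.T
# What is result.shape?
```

(6, 1, 5)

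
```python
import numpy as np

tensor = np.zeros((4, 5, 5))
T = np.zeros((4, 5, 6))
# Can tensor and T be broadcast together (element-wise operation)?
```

No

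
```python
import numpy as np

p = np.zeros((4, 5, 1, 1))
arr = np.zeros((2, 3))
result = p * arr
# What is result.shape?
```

(4, 5, 2, 3)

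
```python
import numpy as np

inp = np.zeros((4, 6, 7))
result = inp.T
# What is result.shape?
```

(7, 6, 4)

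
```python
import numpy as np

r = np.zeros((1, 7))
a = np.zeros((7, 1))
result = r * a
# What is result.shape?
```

(7, 7)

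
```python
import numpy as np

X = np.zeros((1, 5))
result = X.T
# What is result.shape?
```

(5, 1)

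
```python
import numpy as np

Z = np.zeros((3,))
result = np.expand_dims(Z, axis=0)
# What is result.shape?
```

(1, 3)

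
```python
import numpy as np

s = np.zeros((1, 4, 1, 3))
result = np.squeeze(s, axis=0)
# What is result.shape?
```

(4, 1, 3)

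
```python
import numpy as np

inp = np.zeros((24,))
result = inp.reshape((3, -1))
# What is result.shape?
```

(3, 8)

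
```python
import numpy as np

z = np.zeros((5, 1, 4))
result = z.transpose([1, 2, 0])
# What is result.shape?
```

(1, 4, 5)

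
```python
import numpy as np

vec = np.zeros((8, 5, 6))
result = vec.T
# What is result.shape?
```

(6, 5, 8)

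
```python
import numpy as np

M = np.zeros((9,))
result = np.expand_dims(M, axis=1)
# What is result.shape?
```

(9, 1)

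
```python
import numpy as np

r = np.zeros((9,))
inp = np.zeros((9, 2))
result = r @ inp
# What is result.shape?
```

(2,)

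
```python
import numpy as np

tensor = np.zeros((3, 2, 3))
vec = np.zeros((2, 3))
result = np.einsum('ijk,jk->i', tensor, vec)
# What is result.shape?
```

(3,)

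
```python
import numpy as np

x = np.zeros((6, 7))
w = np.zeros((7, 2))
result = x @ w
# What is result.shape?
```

(6, 2)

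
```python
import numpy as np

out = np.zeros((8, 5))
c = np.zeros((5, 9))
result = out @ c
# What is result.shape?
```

(8, 9)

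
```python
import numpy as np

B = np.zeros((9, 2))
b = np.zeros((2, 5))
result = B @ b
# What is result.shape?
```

(9, 5)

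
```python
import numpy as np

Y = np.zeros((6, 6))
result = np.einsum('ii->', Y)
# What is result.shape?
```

()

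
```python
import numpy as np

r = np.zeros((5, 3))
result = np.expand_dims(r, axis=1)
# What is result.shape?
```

(5, 1, 3)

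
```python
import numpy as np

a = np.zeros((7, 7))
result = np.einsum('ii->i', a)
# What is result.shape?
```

(7,)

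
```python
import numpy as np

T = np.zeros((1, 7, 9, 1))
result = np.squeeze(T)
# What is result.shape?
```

(7, 9)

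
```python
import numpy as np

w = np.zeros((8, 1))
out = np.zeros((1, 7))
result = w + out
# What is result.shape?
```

(8, 7)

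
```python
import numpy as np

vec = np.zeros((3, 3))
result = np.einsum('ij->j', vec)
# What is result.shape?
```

(3,)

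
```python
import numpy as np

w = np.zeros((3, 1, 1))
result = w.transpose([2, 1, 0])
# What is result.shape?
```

(1, 1, 3)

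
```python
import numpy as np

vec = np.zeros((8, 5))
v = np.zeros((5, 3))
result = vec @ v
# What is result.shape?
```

(8, 3)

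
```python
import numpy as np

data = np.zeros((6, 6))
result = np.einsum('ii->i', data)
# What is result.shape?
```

(6,)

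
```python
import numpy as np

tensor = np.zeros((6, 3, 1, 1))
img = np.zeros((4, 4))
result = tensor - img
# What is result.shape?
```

(6, 3, 4, 4)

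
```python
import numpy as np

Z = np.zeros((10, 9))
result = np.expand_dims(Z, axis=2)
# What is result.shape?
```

(10, 9, 1)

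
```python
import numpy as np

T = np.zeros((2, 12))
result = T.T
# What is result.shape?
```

(12, 2)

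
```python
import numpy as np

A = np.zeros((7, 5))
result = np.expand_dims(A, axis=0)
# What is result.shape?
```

(1, 7, 5)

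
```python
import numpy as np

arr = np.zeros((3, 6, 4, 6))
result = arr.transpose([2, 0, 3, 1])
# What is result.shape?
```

(4, 3, 6, 6)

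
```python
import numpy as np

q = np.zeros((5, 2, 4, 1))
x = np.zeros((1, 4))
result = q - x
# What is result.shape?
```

(5, 2, 4, 4)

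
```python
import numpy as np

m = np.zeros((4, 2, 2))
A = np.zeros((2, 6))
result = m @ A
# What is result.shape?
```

(4, 2, 6)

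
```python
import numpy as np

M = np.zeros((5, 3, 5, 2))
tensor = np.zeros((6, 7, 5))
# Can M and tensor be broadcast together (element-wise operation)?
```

No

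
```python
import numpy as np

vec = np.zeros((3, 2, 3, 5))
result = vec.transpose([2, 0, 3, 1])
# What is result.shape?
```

(3, 3, 5, 2)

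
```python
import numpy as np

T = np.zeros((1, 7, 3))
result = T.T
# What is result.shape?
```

(3, 7, 1)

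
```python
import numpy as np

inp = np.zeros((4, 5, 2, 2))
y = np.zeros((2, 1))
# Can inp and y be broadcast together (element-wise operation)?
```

Yes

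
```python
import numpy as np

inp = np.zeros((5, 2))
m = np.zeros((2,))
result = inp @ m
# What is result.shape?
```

(5,)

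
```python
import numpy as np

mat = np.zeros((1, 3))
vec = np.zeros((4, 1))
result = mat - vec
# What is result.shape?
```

(4, 3)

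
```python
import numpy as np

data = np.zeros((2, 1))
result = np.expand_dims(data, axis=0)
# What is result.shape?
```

(1, 2, 1)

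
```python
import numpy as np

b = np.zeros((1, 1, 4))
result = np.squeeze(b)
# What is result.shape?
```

(4,)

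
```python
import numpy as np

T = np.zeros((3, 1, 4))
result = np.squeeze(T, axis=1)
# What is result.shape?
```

(3, 4)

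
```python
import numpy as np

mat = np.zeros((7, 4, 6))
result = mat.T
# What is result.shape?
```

(6, 4, 7)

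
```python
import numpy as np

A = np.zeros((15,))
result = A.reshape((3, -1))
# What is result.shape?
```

(3, 5)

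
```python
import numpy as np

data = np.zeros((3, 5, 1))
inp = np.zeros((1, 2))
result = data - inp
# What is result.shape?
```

(3, 5, 2)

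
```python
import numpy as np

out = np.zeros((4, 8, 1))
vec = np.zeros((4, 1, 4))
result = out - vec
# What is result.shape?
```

(4, 8, 4)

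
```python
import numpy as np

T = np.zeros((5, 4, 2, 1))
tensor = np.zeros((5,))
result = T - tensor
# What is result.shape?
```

(5, 4, 2, 5)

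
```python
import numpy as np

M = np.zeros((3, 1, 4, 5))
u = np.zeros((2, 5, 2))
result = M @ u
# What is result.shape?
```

(3, 2, 4, 2)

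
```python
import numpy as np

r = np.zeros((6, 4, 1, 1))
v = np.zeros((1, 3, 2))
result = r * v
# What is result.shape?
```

(6, 4, 3, 2)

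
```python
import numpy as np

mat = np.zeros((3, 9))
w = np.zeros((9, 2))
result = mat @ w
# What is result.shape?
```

(3, 2)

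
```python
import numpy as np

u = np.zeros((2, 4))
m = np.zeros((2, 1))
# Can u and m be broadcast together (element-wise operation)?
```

Yes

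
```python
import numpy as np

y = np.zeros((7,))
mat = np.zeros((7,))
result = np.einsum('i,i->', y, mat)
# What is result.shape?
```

()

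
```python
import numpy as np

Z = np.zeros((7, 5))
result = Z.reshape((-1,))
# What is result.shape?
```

(35,)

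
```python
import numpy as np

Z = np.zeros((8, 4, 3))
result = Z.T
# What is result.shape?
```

(3, 4, 8)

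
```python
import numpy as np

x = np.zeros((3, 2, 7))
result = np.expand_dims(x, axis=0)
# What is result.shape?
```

(1, 3, 2, 7)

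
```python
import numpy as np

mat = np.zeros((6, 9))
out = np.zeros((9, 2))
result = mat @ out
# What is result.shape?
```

(6, 2)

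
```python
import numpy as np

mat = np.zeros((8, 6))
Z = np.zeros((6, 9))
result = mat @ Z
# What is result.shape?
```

(8, 9)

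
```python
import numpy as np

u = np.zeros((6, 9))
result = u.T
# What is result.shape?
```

(9, 6)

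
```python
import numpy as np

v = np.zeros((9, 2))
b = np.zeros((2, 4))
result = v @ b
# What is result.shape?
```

(9, 4)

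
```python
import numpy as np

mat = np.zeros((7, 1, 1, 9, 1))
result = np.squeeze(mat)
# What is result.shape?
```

(7, 9)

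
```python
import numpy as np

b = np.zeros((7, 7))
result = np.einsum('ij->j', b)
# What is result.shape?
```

(7,)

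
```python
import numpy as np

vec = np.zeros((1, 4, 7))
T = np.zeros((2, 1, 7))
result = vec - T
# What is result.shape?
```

(2, 4, 7)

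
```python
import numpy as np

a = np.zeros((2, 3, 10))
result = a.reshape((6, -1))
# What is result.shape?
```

(6, 10)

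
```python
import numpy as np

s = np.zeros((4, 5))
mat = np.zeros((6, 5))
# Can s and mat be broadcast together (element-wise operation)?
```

No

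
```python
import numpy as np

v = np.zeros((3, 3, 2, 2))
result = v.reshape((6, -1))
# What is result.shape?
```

(6, 6)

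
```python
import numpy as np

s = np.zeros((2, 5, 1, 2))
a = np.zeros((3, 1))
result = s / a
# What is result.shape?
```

(2, 5, 3, 2)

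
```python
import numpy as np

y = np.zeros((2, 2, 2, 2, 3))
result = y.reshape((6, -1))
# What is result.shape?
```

(6, 8)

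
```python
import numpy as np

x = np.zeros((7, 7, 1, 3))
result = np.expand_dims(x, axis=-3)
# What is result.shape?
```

(7, 7, 1, 1, 3)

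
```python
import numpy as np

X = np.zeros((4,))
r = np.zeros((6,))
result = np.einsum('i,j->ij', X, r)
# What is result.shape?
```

(4, 6)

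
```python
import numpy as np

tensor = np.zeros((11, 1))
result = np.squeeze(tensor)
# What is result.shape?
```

(11,)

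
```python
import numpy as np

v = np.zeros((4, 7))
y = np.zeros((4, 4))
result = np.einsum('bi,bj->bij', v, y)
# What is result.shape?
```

(4, 7, 4)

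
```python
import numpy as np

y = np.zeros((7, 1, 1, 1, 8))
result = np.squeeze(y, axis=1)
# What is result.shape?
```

(7, 1, 1, 8)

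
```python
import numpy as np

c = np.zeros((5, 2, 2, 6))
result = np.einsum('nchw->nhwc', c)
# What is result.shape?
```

(5, 2, 6, 2)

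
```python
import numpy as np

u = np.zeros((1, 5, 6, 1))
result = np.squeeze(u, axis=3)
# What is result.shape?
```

(1, 5, 6)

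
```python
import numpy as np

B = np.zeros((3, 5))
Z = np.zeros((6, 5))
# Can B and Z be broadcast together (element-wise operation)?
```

No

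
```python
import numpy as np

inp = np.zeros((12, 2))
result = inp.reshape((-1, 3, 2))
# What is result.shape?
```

(4, 3, 2)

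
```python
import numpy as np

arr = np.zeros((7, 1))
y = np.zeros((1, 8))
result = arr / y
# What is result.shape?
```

(7, 8)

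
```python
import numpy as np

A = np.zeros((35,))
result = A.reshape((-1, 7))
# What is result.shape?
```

(5, 7)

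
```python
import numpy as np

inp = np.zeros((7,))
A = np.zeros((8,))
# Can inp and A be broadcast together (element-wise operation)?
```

No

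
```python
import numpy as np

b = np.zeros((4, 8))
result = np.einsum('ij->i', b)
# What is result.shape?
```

(4,)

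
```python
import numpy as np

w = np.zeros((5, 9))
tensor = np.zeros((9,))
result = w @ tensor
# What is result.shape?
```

(5,)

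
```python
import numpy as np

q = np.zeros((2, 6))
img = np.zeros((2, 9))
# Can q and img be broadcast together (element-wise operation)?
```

No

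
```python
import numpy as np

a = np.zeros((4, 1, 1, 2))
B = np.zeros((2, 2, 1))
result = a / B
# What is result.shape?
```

(4, 2, 2, 2)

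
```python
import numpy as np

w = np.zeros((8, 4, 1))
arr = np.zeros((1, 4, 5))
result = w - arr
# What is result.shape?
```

(8, 4, 5)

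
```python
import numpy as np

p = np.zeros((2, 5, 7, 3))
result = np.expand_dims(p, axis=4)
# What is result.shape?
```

(2, 5, 7, 3, 1)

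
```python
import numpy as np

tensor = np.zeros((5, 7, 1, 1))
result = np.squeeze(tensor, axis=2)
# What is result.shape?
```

(5, 7, 1)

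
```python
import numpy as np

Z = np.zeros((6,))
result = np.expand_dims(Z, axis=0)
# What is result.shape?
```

(1, 6)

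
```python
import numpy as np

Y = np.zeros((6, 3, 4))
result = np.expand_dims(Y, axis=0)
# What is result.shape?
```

(1, 6, 3, 4)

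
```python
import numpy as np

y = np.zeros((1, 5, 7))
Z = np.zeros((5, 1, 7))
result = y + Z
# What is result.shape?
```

(5, 5, 7)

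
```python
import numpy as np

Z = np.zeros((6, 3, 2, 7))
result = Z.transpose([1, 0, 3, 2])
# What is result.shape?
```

(3, 6, 7, 2)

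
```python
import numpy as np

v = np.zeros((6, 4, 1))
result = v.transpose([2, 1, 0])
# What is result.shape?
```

(1, 4, 6)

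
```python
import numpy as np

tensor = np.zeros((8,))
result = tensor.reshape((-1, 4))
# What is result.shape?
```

(2, 4)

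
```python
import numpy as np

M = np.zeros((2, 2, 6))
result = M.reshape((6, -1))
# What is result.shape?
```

(6, 4)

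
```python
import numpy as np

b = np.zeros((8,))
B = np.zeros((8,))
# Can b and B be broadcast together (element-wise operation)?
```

Yes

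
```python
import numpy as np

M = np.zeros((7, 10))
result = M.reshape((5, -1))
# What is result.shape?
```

(5, 14)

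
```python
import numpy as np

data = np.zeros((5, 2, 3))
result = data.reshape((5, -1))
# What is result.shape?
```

(5, 6)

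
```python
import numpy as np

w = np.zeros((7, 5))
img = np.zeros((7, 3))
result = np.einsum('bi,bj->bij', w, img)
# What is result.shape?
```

(7, 5, 3)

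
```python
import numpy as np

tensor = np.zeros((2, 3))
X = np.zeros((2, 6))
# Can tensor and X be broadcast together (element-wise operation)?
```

No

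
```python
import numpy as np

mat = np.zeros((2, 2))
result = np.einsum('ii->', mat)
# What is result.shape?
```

()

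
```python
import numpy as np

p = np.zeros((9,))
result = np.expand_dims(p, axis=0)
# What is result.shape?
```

(1, 9)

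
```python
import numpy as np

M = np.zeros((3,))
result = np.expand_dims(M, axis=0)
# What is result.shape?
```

(1, 3)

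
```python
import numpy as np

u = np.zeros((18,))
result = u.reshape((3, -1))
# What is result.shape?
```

(3, 6)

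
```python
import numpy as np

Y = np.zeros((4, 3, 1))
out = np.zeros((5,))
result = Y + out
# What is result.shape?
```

(4, 3, 5)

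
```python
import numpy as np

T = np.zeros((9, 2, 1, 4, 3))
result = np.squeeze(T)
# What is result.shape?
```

(9, 2, 4, 3)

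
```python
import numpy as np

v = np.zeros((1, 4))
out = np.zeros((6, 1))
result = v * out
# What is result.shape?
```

(6, 4)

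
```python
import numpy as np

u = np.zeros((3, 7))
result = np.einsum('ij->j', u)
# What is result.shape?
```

(7,)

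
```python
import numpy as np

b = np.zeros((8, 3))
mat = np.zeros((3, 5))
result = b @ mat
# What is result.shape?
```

(8, 5)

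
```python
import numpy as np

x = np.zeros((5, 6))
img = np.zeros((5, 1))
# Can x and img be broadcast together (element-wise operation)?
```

Yes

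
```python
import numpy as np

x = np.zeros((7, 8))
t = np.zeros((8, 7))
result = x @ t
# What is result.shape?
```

(7, 7)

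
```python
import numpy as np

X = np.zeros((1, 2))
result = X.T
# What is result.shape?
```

(2, 1)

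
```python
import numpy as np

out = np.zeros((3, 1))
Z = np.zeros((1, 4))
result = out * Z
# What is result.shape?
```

(3, 4)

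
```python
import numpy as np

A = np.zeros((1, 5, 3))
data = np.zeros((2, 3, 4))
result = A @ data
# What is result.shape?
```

(2, 5, 4)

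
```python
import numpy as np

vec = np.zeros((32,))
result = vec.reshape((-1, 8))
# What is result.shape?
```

(4, 8)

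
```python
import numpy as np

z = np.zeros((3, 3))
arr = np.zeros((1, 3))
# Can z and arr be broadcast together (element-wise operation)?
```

Yes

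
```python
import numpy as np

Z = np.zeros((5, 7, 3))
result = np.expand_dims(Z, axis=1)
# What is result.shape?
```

(5, 1, 7, 3)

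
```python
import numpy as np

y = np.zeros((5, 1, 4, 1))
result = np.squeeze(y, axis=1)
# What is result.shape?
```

(5, 4, 1)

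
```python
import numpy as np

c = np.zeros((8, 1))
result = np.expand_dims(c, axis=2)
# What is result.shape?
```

(8, 1, 1)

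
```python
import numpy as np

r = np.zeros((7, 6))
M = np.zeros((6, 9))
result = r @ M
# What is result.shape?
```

(7, 9)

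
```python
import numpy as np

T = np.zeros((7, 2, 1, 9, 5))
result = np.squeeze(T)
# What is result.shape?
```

(7, 2, 9, 5)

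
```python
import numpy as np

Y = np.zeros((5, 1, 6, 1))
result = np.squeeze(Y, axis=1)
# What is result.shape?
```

(5, 6, 1)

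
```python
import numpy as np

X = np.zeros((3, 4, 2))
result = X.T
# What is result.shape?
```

(2, 4, 3)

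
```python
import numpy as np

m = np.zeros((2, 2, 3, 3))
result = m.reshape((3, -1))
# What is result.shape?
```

(3, 12)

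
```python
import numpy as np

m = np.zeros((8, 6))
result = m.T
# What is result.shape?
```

(6, 8)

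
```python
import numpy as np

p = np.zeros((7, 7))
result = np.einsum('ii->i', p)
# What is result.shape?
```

(7,)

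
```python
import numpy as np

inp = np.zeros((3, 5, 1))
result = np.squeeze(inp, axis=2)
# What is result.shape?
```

(3, 5)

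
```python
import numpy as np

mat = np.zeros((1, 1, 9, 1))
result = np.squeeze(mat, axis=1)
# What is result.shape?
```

(1, 9, 1)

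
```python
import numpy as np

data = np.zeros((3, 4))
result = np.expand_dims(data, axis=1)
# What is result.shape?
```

(3, 1, 4)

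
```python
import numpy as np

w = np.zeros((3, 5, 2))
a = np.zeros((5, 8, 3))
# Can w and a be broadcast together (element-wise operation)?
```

No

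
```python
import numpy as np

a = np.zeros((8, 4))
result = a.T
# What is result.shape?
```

(4, 8)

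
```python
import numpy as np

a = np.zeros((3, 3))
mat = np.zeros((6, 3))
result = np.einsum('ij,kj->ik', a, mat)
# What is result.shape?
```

(3, 6)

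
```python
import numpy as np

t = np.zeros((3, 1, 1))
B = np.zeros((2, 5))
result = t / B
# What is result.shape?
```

(3, 2, 5)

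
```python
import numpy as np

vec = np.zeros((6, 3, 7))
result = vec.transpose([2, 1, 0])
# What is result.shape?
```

(7, 3, 6)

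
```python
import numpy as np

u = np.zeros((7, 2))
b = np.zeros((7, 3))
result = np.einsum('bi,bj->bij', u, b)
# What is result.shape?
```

(7, 2, 3)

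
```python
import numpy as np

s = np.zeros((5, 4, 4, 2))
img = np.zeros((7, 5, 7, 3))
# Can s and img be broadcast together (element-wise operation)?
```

No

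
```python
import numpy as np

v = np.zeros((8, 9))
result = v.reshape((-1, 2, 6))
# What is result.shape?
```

(6, 2, 6)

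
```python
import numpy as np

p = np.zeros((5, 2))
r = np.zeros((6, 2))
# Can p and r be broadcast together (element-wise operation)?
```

No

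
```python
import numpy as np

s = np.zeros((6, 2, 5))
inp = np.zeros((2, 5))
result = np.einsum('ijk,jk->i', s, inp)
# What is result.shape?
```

(6,)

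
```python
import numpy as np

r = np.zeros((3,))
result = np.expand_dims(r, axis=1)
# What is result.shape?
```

(3, 1)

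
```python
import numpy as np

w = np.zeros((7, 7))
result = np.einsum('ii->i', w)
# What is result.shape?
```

(7,)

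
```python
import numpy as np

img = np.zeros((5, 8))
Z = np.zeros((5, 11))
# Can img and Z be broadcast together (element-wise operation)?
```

No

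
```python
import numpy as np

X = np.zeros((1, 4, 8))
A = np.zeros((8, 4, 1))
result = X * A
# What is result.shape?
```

(8, 4, 8)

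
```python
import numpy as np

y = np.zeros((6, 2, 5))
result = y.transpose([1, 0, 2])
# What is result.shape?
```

(2, 6, 5)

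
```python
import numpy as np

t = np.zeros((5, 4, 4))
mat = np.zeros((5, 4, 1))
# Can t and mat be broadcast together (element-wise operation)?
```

Yes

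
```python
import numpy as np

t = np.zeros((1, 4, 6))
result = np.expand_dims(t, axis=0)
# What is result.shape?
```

(1, 1, 4, 6)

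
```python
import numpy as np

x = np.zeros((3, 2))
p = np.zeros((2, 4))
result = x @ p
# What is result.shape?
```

(3, 4)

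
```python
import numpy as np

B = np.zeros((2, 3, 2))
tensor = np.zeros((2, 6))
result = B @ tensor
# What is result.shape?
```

(2, 3, 6)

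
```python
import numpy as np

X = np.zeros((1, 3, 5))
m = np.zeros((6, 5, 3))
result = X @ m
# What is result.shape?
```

(6, 3, 3)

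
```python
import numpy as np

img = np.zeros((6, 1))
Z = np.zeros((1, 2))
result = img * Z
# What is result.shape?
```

(6, 2)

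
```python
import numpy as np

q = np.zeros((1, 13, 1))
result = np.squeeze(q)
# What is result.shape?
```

(13,)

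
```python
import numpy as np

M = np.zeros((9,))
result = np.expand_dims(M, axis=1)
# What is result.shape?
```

(9, 1)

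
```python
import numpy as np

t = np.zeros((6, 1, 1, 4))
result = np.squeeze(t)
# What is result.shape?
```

(6, 4)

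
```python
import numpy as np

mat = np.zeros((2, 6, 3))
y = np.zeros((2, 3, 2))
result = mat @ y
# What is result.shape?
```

(2, 6, 2)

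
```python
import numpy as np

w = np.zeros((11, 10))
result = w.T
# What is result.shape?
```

(10, 11)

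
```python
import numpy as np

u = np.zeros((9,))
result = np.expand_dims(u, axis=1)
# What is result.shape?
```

(9, 1)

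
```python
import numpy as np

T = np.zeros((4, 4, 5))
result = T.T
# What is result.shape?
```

(5, 4, 4)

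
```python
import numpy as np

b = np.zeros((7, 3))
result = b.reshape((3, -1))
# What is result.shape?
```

(3, 7)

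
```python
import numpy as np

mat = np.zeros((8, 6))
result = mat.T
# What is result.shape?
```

(6, 8)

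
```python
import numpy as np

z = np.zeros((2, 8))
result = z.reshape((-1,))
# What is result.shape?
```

(16,)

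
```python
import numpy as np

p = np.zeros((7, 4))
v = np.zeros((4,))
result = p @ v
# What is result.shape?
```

(7,)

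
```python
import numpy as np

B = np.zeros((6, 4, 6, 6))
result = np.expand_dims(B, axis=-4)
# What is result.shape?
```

(6, 1, 4, 6, 6)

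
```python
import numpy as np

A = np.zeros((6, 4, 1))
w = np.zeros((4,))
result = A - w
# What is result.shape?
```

(6, 4, 4)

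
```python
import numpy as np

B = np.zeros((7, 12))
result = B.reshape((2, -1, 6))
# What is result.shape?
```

(2, 7, 6)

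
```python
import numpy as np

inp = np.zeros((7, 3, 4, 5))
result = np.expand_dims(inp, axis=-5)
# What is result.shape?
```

(1, 7, 3, 4, 5)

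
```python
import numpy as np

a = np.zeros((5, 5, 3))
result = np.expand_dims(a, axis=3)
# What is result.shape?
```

(5, 5, 3, 1)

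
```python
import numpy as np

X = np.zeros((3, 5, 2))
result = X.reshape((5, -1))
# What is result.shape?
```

(5, 6)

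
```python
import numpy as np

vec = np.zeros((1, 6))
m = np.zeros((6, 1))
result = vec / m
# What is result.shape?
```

(6, 6)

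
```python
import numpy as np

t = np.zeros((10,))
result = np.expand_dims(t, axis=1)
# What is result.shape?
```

(10, 1)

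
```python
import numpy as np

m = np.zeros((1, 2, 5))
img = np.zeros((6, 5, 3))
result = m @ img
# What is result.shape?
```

(6, 2, 3)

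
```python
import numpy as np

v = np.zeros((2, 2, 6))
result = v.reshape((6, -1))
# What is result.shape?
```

(6, 4)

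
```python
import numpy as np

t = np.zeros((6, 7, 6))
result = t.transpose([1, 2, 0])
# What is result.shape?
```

(7, 6, 6)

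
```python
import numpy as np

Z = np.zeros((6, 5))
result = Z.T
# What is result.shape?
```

(5, 6)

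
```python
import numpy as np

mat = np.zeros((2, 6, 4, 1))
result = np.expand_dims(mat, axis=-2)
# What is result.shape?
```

(2, 6, 4, 1, 1)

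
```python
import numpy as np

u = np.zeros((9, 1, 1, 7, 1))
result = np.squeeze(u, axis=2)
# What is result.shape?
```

(9, 1, 7, 1)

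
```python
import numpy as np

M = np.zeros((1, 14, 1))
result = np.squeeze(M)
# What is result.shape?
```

(14,)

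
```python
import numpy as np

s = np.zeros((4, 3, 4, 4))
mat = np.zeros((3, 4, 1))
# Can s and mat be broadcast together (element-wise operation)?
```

Yes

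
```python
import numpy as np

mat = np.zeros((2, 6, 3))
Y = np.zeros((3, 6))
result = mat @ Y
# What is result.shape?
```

(2, 6, 6)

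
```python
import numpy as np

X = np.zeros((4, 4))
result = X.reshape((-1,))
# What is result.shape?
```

(16,)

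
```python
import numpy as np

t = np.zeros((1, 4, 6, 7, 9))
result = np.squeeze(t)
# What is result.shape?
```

(4, 6, 7, 9)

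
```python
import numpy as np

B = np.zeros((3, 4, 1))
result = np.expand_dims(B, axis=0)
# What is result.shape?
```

(1, 3, 4, 1)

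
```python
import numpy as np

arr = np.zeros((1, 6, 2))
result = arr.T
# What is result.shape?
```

(2, 6, 1)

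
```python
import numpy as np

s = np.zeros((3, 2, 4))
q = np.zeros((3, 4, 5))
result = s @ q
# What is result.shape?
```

(3, 2, 5)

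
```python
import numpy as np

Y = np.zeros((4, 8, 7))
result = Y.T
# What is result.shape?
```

(7, 8, 4)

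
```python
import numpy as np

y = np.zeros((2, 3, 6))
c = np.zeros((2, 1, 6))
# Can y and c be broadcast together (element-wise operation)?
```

Yes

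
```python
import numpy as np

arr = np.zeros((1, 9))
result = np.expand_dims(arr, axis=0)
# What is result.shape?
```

(1, 1, 9)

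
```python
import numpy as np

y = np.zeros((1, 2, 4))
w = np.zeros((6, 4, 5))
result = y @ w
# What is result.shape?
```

(6, 2, 5)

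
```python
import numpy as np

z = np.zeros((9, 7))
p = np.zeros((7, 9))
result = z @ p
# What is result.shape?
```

(9, 9)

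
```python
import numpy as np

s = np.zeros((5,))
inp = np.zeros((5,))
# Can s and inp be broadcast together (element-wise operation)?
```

Yes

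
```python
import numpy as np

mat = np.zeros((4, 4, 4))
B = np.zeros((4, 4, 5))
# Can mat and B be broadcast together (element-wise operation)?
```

No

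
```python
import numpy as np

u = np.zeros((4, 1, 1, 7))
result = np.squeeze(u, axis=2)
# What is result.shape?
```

(4, 1, 7)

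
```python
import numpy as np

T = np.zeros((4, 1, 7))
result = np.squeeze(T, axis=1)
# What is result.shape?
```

(4, 7)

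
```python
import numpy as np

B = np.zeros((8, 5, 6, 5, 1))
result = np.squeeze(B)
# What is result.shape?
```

(8, 5, 6, 5)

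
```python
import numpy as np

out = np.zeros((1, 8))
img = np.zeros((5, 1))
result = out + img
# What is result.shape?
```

(5, 8)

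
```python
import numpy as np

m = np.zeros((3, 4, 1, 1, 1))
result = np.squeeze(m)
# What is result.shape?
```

(3, 4)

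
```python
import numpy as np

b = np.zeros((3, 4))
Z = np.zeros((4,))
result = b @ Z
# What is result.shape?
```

(3,)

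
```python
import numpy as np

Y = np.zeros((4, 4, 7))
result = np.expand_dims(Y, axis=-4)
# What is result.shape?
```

(1, 4, 4, 7)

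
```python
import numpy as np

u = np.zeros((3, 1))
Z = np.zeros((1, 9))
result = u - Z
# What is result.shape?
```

(3, 9)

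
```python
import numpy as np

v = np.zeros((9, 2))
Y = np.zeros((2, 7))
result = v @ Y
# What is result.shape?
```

(9, 7)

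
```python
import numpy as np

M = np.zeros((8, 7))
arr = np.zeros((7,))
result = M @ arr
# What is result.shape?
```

(8,)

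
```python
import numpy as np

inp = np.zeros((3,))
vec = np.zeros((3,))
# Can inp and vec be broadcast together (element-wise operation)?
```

Yes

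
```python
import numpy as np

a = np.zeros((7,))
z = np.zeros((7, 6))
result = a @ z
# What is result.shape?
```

(6,)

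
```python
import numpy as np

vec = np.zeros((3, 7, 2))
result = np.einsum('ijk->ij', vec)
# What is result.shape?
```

(3, 7)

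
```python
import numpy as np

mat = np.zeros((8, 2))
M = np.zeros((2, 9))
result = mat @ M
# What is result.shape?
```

(8, 9)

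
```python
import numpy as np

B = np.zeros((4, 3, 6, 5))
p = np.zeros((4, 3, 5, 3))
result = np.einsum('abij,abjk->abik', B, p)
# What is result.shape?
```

(4, 3, 6, 3)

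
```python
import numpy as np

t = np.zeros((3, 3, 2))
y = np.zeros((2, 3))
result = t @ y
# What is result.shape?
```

(3, 3, 3)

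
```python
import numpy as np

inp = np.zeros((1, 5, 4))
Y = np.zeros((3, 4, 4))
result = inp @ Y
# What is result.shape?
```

(3, 5, 4)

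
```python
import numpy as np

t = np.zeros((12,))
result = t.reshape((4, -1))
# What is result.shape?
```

(4, 3)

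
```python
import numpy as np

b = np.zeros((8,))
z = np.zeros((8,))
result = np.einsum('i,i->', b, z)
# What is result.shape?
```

()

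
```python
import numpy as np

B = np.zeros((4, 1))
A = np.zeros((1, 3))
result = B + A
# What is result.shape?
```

(4, 3)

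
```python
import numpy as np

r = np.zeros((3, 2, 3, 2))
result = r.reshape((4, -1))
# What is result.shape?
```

(4, 9)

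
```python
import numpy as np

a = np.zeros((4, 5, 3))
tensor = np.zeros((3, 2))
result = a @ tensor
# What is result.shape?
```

(4, 5, 2)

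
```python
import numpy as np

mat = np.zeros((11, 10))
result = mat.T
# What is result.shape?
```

(10, 11)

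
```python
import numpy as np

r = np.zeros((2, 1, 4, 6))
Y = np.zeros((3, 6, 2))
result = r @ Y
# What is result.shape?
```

(2, 3, 4, 2)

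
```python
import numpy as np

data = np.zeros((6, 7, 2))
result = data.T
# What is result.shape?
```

(2, 7, 6)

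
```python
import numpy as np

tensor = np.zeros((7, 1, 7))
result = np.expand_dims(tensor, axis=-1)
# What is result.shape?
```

(7, 1, 7, 1)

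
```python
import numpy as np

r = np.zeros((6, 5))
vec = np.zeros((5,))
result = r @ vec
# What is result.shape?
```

(6,)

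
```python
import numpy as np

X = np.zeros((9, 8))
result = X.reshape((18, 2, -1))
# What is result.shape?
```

(18, 2, 2)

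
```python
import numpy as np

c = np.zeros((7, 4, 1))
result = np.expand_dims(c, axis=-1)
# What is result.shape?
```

(7, 4, 1, 1)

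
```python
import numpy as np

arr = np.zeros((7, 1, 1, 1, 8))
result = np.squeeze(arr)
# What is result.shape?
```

(7, 8)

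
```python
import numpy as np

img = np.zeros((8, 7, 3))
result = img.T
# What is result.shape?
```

(3, 7, 8)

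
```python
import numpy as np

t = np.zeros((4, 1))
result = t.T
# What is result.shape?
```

(1, 4)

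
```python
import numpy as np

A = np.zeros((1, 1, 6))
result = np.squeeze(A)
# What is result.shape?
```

(6,)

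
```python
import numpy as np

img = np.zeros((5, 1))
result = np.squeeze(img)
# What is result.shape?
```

(5,)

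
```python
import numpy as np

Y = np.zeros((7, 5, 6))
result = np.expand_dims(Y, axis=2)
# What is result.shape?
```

(7, 5, 1, 6)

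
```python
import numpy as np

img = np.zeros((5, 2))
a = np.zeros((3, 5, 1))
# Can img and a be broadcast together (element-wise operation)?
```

Yes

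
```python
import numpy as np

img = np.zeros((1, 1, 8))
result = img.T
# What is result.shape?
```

(8, 1, 1)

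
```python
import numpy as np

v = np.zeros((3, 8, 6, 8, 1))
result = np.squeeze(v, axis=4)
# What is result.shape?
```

(3, 8, 6, 8)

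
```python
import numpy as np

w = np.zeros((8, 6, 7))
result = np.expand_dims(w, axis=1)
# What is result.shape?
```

(8, 1, 6, 7)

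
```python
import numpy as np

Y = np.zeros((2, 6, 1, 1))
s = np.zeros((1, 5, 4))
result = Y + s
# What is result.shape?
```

(2, 6, 5, 4)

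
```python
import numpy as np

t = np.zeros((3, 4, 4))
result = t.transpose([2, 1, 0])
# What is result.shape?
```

(4, 4, 3)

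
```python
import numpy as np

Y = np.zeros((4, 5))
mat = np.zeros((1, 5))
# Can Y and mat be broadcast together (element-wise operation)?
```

Yes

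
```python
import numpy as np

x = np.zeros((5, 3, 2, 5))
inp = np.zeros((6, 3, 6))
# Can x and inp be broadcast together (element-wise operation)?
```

No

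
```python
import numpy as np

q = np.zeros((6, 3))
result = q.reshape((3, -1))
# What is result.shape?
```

(3, 6)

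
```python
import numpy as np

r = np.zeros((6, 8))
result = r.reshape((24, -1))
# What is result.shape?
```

(24, 2)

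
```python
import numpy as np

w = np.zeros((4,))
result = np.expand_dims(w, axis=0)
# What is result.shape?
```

(1, 4)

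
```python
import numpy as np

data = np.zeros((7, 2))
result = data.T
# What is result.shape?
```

(2, 7)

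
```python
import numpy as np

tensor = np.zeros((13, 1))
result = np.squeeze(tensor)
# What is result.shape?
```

(13,)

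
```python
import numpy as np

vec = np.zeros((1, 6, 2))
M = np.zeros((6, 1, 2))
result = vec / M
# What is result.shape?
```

(6, 6, 2)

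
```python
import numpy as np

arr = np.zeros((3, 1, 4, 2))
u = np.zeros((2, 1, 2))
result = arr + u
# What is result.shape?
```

(3, 2, 4, 2)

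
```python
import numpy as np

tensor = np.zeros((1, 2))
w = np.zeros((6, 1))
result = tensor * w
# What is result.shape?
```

(6, 2)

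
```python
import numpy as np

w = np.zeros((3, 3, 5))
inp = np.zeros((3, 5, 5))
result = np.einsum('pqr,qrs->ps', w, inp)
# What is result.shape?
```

(3, 5)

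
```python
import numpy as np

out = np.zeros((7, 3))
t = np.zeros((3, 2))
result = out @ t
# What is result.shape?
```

(7, 2)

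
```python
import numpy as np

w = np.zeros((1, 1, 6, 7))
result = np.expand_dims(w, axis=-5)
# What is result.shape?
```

(1, 1, 1, 6, 7)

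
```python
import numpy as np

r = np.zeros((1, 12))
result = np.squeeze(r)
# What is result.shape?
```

(12,)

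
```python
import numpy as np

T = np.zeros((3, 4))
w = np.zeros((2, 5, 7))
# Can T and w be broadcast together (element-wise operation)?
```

No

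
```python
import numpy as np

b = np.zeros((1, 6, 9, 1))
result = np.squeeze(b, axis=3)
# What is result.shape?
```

(1, 6, 9)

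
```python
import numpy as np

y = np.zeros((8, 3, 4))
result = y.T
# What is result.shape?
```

(4, 3, 8)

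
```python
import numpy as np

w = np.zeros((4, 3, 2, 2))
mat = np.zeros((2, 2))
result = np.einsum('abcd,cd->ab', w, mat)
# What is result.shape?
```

(4, 3)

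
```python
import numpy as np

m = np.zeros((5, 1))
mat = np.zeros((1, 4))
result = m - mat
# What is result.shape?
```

(5, 4)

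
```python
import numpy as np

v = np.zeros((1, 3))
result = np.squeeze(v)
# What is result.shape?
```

(3,)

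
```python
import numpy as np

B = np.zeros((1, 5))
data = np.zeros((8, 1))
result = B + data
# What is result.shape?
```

(8, 5)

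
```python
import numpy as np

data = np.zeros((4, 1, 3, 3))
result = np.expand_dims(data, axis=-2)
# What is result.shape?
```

(4, 1, 3, 1, 3)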